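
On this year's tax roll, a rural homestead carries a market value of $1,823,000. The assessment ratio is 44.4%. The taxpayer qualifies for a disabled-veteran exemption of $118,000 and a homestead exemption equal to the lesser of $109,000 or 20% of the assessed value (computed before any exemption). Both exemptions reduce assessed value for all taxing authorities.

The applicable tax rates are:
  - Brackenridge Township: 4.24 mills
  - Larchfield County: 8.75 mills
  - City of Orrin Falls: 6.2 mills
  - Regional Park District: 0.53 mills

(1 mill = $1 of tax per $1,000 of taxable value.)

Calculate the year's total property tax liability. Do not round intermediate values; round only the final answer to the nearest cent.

Assessed value = $1,823,000 × 0.444 = $809,412
Homestead exemption = min($109,000, 20% × $809,412) = min($109,000, $161,882.4) = $109,000 (dollar cap binds)
Taxable value = $809,412 − $118,000 − $109,000 = $582,412
Brackenridge Township: $582,412 × 0.00424 = $2,469.42688
Larchfield County: $582,412 × 0.00875 = $5,096.105
City of Orrin Falls: $582,412 × 0.0062 = $3,610.9544
Regional Park District: $582,412 × 0.00053 = $308.67836
Total = $11,485.16464

$11,485.16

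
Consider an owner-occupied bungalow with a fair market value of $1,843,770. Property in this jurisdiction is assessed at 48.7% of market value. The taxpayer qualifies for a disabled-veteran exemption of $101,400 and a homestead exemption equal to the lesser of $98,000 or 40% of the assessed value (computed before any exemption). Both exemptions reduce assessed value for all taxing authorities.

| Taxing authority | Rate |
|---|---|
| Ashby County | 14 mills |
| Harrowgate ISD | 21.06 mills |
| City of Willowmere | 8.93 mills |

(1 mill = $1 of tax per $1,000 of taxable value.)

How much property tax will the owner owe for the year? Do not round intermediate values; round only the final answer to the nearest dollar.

$30,728

Assessed value = $1,843,770 × 0.487 = $897,915.99
Homestead exemption = min($98,000, 40% × $897,915.99) = min($98,000, $359,166.396) = $98,000 (dollar cap binds)
Taxable value = $897,915.99 − $101,400 − $98,000 = $698,515.99
Ashby County: $698,515.99 × 0.014 = $9,779.22386
Harrowgate ISD: $698,515.99 × 0.02106 = $14,710.7467494
City of Willowmere: $698,515.99 × 0.00893 = $6,237.7477907
Total = $30,727.7184001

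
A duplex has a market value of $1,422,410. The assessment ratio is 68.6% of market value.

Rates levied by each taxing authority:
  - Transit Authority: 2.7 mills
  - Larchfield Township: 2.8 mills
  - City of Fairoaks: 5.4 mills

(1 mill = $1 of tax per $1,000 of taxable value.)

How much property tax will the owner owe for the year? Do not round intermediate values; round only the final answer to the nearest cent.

Assessed value = $1,422,410 × 0.686 = $975,773.26
Transit Authority: $975,773.26 × 0.0027 = $2,634.587802
Larchfield Township: $975,773.26 × 0.0028 = $2,732.165128
City of Fairoaks: $975,773.26 × 0.0054 = $5,269.175604
Total = $2,634.587802 + $2,732.165128 + $5,269.175604 = $10,635.928534

$10,635.93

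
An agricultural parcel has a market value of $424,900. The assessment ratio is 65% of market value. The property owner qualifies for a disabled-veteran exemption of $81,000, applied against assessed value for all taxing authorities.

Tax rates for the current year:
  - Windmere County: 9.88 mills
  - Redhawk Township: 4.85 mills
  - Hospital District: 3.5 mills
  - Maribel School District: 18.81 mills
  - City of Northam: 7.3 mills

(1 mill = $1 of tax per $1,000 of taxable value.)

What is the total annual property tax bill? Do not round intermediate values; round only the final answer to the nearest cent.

Assessed value = $424,900 × 0.65 = $276,185
Taxable value = $276,185 − $81,000 = $195,185
Windmere County: $195,185 × 0.00988 = $1,928.4278
Redhawk Township: $195,185 × 0.00485 = $946.64725
Hospital District: $195,185 × 0.0035 = $683.1475
Maribel School District: $195,185 × 0.01881 = $3,671.42985
City of Northam: $195,185 × 0.0073 = $1,424.8505
Total = $1,928.4278 + $946.64725 + $683.1475 + $3,671.42985 + $1,424.8505 = $8,654.5029

$8,654.50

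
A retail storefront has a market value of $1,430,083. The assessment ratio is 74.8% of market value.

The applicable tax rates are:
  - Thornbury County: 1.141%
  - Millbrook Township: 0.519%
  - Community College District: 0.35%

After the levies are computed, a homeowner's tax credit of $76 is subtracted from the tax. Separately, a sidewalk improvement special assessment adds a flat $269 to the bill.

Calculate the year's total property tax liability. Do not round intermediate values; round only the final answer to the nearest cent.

Assessed value = $1,430,083 × 0.748 = $1,069,702.084
Thornbury County: $1,069,702.084 × 0.01141 = $12,205.30077844
Millbrook Township: $1,069,702.084 × 0.00519 = $5,551.75381596
Community College District: $1,069,702.084 × 0.0035 = $3,743.957294
Levies subtotal = $21,501.0118884
After credit = $21,501.0118884 − $76 = $21,425.0118884
Total = $21,425.0118884 + $269 = $21,694.0118884

$21,694.01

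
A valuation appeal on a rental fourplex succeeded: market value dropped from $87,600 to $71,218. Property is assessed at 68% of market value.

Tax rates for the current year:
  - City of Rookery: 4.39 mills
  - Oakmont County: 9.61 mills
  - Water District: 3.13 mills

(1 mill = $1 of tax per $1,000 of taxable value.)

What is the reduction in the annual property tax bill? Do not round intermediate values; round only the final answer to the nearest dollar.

$191

Old assessed value = $87,600 × 0.68 = $59,568
New assessed value = $71,218 × 0.68 = $48,428.24
Combined rate = 0.00439 + 0.00961 + 0.00313 = 0.01713
Old tax = $59,568 × 0.01713 = $1,020.39984
New tax = $48,428.24 × 0.01713 = $829.5757512
Reduction = $1,020.39984 − $829.5757512 = $190.8240888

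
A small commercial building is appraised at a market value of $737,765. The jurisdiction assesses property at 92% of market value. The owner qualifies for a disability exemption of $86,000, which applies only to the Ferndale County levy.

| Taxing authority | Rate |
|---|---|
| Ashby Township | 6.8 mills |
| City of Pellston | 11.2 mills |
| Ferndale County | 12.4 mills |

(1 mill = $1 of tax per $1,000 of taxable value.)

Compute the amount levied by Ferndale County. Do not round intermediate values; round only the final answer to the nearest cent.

Assessed value = $737,765 × 0.92 = $678,743.8
Ferndale County taxable value = $678,743.8 − $86,000 = $592,743.8
Ferndale County levy = $592,743.8 × 0.0124 = $7,350.02312

$7,350.02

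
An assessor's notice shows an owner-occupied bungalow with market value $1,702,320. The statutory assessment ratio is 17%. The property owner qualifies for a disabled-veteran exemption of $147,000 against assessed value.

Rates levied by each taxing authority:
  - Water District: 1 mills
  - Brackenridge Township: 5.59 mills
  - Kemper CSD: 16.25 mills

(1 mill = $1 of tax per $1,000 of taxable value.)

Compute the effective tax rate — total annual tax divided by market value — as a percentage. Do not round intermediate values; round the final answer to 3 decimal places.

Assessed value = $1,702,320 × 0.17 = $289,394.4
Taxable value = $289,394.4 − $147,000 = $142,394.4
Water District: $142,394.4 × 0.001 = $142.3944
Brackenridge Township: $142,394.4 × 0.00559 = $795.984696
Kemper CSD: $142,394.4 × 0.01625 = $2,313.909
Total tax = $3,252.288096
Effective rate = $3,252.288096 ÷ $1,702,320 = 0.191% of market value

0.191%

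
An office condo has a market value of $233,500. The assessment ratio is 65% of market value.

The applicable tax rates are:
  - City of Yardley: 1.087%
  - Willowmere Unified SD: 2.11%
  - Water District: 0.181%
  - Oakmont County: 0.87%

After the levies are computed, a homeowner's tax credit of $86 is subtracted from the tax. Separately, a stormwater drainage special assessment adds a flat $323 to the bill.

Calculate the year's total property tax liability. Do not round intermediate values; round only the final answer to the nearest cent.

Assessed value = $233,500 × 0.65 = $151,775
City of Yardley: $151,775 × 0.01087 = $1,649.79425
Willowmere Unified SD: $151,775 × 0.0211 = $3,202.4525
Water District: $151,775 × 0.00181 = $274.71275
Oakmont County: $151,775 × 0.0087 = $1,320.4425
Levies subtotal = $6,447.402
After credit = $6,447.402 − $86 = $6,361.402
Total = $6,361.402 + $323 = $6,684.402

$6,684.40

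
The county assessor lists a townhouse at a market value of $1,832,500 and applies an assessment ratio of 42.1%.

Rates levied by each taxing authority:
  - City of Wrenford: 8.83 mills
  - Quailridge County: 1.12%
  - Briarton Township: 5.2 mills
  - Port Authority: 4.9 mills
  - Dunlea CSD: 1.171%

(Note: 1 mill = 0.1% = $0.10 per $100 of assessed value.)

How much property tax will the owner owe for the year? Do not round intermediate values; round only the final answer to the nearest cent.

$32,278.83

Assessed value = $1,832,500 × 0.421 = $771,482.5
City of Wrenford: $771,482.5 × 0.00883 = $6,812.190475
Quailridge County: $771,482.5 × 0.0112 = $8,640.604
Briarton Township: $771,482.5 × 0.0052 = $4,011.709
Port Authority: $771,482.5 × 0.0049 = $3,780.26425
Dunlea CSD: $771,482.5 × 0.01171 = $9,034.060075
Total = $32,278.8278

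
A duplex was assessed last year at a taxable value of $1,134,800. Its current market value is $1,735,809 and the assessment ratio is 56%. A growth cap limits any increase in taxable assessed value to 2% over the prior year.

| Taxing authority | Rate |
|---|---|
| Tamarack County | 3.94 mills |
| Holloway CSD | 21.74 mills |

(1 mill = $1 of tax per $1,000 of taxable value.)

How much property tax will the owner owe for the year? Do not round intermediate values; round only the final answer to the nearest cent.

Uncapped assessed value = $1,735,809 × 0.56 = $972,053.04
Cap limit = $1,134,800 × 1.02 = $1,157,496
Taxable assessed value = min($972,053.04, $1,157,496) = $972,053.04 (cap does not bind)
Tamarack County: $972,053.04 × 0.00394 = $3,829.8889776
Holloway CSD: $972,053.04 × 0.02174 = $21,132.4330896
Total = $24,962.3220672

$24,962.32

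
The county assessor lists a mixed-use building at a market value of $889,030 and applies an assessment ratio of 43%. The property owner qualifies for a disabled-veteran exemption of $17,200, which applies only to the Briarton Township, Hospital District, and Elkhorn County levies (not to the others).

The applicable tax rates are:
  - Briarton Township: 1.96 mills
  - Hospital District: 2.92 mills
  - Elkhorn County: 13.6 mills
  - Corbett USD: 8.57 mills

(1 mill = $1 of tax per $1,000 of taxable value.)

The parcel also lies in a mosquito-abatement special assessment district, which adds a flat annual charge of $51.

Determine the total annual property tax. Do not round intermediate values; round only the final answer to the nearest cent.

Assessed value = $889,030 × 0.43 = $382,282.9
Briarton Township: ($382,282.9 − $17,200) × 0.00196 = $365,082.9 × 0.00196 = $715.562484
Hospital District: ($382,282.9 − $17,200) × 0.00292 = $365,082.9 × 0.00292 = $1,066.042068
Elkhorn County: ($382,282.9 − $17,200) × 0.0136 = $365,082.9 × 0.0136 = $4,965.12744
Corbett USD: $382,282.9 × 0.00857 = $3,276.164453
Levies subtotal = $10,022.896445
Total = $10,022.896445 + $51 = $10,073.896445

$10,073.90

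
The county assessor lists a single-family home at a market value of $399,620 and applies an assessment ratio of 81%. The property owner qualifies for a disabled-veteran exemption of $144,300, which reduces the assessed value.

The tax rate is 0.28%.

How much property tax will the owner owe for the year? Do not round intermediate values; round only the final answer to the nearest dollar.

Assessed value = $399,620 × 0.81 = $323,692.2
Taxable value = $323,692.2 − $144,300 = $179,392.2
Tax = $179,392.2 × 0.0028 = $502.29816

$502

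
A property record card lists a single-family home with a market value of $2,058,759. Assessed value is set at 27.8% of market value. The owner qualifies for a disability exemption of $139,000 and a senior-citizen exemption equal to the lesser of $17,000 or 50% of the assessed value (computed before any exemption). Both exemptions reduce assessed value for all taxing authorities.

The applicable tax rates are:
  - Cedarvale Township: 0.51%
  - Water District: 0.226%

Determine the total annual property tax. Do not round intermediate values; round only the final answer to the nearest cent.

Assessed value = $2,058,759 × 0.278 = $572,335.002
Senior-citizen exemption = min($17,000, 50% × $572,335.002) = min($17,000, $286,167.501) = $17,000 (dollar cap binds)
Taxable value = $572,335.002 − $139,000 − $17,000 = $416,335.002
Cedarvale Township: $416,335.002 × 0.0051 = $2,123.3085102
Water District: $416,335.002 × 0.00226 = $940.91710452
Total = $3,064.22561472

$3,064.23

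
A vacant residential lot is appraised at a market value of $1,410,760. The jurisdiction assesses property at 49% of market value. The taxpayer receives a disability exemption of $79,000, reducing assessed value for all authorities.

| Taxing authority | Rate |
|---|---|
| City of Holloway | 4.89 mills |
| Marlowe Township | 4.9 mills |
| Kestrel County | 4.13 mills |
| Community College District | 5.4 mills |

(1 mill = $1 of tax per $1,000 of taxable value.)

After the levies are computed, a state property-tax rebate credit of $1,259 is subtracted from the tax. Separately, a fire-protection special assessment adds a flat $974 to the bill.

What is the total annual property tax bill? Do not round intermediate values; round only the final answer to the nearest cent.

$11,544.10

Assessed value = $1,410,760 × 0.49 = $691,272.4
Taxable value = $691,272.4 − $79,000 = $612,272.4
City of Holloway: $612,272.4 × 0.00489 = $2,994.012036
Marlowe Township: $612,272.4 × 0.0049 = $3,000.13476
Kestrel County: $612,272.4 × 0.00413 = $2,528.685012
Community College District: $612,272.4 × 0.0054 = $3,306.27096
Levies subtotal = $11,829.102768
After credit = $11,829.102768 − $1,259 = $10,570.102768
Total = $10,570.102768 + $974 = $11,544.102768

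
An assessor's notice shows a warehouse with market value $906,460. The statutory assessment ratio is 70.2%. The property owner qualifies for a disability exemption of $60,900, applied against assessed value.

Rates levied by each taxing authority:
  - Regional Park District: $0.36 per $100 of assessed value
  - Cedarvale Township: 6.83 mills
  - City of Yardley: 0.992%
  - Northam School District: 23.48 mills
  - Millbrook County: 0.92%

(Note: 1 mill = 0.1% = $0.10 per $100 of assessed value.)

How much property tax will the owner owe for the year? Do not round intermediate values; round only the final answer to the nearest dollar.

$30,515

Assessed value = $906,460 × 0.702 = $636,334.92
Taxable value = $636,334.92 − $60,900 = $575,434.92
Regional Park District: $575,434.92 × 0.0036 = $2,071.565712
Cedarvale Township: $575,434.92 × 0.00683 = $3,930.2205036
City of Yardley: $575,434.92 × 0.00992 = $5,708.3144064
Northam School District: $575,434.92 × 0.02348 = $13,511.2119216
Millbrook County: $575,434.92 × 0.0092 = $5,294.001264
Total = $30,515.3138076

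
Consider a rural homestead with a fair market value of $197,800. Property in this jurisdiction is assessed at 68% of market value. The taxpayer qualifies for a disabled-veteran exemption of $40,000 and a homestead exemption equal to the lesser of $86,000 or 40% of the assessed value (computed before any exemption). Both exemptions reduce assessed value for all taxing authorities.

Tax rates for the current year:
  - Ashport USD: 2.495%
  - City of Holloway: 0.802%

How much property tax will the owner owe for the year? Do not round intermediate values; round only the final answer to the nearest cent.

Assessed value = $197,800 × 0.68 = $134,504
Homestead exemption = min($86,000, 40% × $134,504) = min($86,000, $53,801.6) = $53,801.6 (percentage binds)
Taxable value = $134,504 − $40,000 − $53,801.6 = $40,702.4
Ashport USD: $40,702.4 × 0.02495 = $1,015.52488
City of Holloway: $40,702.4 × 0.00802 = $326.433248
Total = $1,341.958128

$1,341.96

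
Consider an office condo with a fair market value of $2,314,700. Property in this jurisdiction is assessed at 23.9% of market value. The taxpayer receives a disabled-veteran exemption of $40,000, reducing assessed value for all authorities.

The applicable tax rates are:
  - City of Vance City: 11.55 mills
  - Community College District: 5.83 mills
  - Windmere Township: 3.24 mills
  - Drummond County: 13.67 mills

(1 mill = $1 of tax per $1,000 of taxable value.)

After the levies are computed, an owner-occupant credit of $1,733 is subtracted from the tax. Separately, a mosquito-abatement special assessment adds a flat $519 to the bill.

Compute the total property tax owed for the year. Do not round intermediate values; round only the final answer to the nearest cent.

$16,384.08

Assessed value = $2,314,700 × 0.239 = $553,213.3
Taxable value = $553,213.3 − $40,000 = $513,213.3
City of Vance City: $513,213.3 × 0.01155 = $5,927.613615
Community College District: $513,213.3 × 0.00583 = $2,992.033539
Windmere Township: $513,213.3 × 0.00324 = $1,662.811092
Drummond County: $513,213.3 × 0.01367 = $7,015.625811
Levies subtotal = $17,598.084057
After credit = $17,598.084057 − $1,733 = $15,865.084057
Total = $15,865.084057 + $519 = $16,384.084057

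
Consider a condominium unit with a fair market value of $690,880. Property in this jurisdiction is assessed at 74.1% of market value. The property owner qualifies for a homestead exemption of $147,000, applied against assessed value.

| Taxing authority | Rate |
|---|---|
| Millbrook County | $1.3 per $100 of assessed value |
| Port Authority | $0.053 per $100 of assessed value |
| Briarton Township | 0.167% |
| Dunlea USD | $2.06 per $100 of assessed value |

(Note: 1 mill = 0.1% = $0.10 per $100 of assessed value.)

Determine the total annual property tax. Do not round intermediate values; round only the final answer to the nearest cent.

Assessed value = $690,880 × 0.741 = $511,942.08
Taxable value = $511,942.08 − $147,000 = $364,942.08
Millbrook County: $364,942.08 × 0.013 = $4,744.24704
Port Authority: $364,942.08 × 0.00053 = $193.4193024
Briarton Township: $364,942.08 × 0.00167 = $609.4532736
Dunlea USD: $364,942.08 × 0.0206 = $7,517.806848
Total = $13,064.926464

$13,064.93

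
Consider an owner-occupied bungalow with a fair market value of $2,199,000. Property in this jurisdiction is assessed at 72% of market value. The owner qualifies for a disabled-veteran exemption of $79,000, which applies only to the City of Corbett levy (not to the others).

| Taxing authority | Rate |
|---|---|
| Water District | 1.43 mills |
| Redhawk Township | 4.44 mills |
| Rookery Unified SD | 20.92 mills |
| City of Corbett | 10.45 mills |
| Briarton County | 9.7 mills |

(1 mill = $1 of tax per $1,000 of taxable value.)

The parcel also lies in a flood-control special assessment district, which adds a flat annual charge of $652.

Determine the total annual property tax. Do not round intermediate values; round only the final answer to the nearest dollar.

Assessed value = $2,199,000 × 0.72 = $1,583,280
Water District: $1,583,280 × 0.00143 = $2,264.0904
Redhawk Township: $1,583,280 × 0.00444 = $7,029.7632
Rookery Unified SD: $1,583,280 × 0.02092 = $33,122.2176
City of Corbett: ($1,583,280 − $79,000) × 0.01045 = $1,504,280 × 0.01045 = $15,719.726
Briarton County: $1,583,280 × 0.0097 = $15,357.816
Levies subtotal = $73,493.6132
Total = $73,493.6132 + $652 = $74,145.6132

$74,146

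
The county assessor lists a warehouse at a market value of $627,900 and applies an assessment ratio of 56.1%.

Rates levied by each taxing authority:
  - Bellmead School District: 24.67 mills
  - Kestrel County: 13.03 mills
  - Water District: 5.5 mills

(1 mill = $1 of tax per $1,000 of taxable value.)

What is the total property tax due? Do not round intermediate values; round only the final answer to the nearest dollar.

$15,217

Assessed value = $627,900 × 0.561 = $352,251.9
Bellmead School District: $352,251.9 × 0.02467 = $8,690.054373
Kestrel County: $352,251.9 × 0.01303 = $4,589.842257
Water District: $352,251.9 × 0.0055 = $1,937.38545
Total = $8,690.054373 + $4,589.842257 + $1,937.38545 = $15,217.28208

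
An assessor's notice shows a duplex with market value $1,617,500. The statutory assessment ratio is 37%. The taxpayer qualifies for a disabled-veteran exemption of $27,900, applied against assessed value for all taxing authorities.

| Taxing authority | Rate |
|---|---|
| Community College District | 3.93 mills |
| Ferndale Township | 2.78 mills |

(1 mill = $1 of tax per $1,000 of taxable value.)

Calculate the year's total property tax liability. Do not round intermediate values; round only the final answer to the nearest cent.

Assessed value = $1,617,500 × 0.37 = $598,475
Taxable value = $598,475 − $27,900 = $570,575
Community College District: $570,575 × 0.00393 = $2,242.35975
Ferndale Township: $570,575 × 0.00278 = $1,586.1985
Total = $2,242.35975 + $1,586.1985 = $3,828.55825

$3,828.56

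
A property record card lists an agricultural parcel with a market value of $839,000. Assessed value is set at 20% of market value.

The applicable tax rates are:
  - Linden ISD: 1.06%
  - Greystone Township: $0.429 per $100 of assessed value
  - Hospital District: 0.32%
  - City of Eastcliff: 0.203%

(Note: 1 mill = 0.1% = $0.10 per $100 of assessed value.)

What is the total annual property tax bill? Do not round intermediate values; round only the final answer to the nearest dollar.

Assessed value = $839,000 × 0.2 = $167,800
Linden ISD: $167,800 × 0.0106 = $1,778.68
Greystone Township: $167,800 × 0.00429 = $719.862
Hospital District: $167,800 × 0.0032 = $536.96
City of Eastcliff: $167,800 × 0.00203 = $340.634
Total = $3,376.136

$3,376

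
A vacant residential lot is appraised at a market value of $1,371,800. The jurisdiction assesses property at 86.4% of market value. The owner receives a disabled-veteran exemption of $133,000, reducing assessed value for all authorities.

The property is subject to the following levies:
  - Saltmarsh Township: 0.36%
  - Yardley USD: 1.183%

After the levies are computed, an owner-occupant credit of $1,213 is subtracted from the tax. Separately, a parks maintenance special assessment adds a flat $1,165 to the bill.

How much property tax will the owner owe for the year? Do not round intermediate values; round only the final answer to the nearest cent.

$16,187.99

Assessed value = $1,371,800 × 0.864 = $1,185,235.2
Taxable value = $1,185,235.2 − $133,000 = $1,052,235.2
Saltmarsh Township: $1,052,235.2 × 0.0036 = $3,788.04672
Yardley USD: $1,052,235.2 × 0.01183 = $12,447.942416
Levies subtotal = $16,235.989136
After credit = $16,235.989136 − $1,213 = $15,022.989136
Total = $15,022.989136 + $1,165 = $16,187.989136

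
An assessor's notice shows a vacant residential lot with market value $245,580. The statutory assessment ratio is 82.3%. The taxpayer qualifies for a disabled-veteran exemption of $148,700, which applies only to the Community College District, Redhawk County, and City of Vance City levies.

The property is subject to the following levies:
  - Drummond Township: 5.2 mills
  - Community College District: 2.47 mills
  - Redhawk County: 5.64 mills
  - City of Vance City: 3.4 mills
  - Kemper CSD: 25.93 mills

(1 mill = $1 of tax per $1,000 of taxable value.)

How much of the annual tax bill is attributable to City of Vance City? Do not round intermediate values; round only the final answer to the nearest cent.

Assessed value = $245,580 × 0.823 = $202,112.34
City of Vance City taxable value = $202,112.34 − $148,700 = $53,412.34
City of Vance City levy = $53,412.34 × 0.0034 = $181.601956

$181.60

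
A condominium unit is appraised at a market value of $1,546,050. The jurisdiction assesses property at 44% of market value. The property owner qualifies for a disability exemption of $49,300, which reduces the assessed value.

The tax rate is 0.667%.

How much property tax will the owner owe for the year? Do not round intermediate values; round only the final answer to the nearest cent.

Assessed value = $1,546,050 × 0.44 = $680,262
Taxable value = $680,262 − $49,300 = $630,962
Tax = $630,962 × 0.00667 = $4,208.51654

$4,208.52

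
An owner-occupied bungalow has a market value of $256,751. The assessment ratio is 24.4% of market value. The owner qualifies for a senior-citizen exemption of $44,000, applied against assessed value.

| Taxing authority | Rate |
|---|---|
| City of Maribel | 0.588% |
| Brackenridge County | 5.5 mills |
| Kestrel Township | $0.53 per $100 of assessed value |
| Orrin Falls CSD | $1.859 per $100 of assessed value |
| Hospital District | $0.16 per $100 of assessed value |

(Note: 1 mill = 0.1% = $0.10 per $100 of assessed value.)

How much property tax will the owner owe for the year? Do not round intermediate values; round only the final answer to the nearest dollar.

$688

Assessed value = $256,751 × 0.244 = $62,647.244
Taxable value = $62,647.244 − $44,000 = $18,647.244
City of Maribel: $18,647.244 × 0.00588 = $109.64579472
Brackenridge County: $18,647.244 × 0.0055 = $102.559842
Kestrel Township: $18,647.244 × 0.0053 = $98.8303932
Orrin Falls CSD: $18,647.244 × 0.01859 = $346.65226596
Hospital District: $18,647.244 × 0.0016 = $29.8355904
Total = $687.52388628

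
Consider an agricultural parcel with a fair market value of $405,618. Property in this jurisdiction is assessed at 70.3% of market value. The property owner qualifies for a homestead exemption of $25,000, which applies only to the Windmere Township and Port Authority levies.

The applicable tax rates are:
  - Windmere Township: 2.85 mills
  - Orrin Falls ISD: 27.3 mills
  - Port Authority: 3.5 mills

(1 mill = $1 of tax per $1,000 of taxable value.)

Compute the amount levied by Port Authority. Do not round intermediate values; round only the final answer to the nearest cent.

Assessed value = $405,618 × 0.703 = $285,149.454
Port Authority taxable value = $285,149.454 − $25,000 = $260,149.454
Port Authority levy = $260,149.454 × 0.0035 = $910.523089

$910.52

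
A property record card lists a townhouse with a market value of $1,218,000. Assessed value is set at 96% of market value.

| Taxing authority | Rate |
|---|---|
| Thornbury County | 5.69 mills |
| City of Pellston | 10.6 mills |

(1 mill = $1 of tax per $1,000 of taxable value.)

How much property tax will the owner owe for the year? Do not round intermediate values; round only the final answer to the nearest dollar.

Assessed value = $1,218,000 × 0.96 = $1,169,280
Thornbury County: $1,169,280 × 0.00569 = $6,653.2032
City of Pellston: $1,169,280 × 0.0106 = $12,394.368
Total = $6,653.2032 + $12,394.368 = $19,047.5712

$19,048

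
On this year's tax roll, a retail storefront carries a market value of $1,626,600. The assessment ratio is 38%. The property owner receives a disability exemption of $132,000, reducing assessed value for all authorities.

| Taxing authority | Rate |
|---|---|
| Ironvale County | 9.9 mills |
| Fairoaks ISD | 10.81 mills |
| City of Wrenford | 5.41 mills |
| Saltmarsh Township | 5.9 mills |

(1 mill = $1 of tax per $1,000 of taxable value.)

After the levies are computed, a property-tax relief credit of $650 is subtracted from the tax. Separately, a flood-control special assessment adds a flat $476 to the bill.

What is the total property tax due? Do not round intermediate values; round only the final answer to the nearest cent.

Assessed value = $1,626,600 × 0.38 = $618,108
Taxable value = $618,108 − $132,000 = $486,108
Ironvale County: $486,108 × 0.0099 = $4,812.4692
Fairoaks ISD: $486,108 × 0.01081 = $5,254.82748
City of Wrenford: $486,108 × 0.00541 = $2,629.84428
Saltmarsh Township: $486,108 × 0.0059 = $2,868.0372
Levies subtotal = $15,565.17816
After credit = $15,565.17816 − $650 = $14,915.17816
Total = $14,915.17816 + $476 = $15,391.17816

$15,391.18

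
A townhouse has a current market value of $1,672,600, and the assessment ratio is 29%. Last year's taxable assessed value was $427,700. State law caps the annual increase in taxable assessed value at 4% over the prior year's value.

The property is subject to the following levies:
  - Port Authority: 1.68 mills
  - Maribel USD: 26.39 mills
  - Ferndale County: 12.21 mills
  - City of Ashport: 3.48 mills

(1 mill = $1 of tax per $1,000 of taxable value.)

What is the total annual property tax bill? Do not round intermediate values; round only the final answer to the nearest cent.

$19,464.80

Uncapped assessed value = $1,672,600 × 0.29 = $485,054
Cap limit = $427,700 × 1.04 = $444,808
Taxable assessed value = min($485,054, $444,808) = $444,808 (cap binds)
Port Authority: $444,808 × 0.00168 = $747.27744
Maribel USD: $444,808 × 0.02639 = $11,738.48312
Ferndale County: $444,808 × 0.01221 = $5,431.10568
City of Ashport: $444,808 × 0.00348 = $1,547.93184
Total = $19,464.79808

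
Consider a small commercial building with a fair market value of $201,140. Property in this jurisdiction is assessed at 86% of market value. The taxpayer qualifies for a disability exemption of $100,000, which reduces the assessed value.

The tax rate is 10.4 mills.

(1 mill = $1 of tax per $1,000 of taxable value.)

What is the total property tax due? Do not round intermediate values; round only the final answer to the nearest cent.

Assessed value = $201,140 × 0.86 = $172,980.4
Taxable value = $172,980.4 − $100,000 = $72,980.4
Tax = $72,980.4 × 0.0104 = $758.99616

$759.00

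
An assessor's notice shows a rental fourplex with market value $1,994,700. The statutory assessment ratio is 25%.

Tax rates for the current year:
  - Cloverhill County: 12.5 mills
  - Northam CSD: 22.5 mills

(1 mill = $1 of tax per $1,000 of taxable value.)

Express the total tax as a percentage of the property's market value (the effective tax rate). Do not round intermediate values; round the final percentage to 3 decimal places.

Assessed value = $1,994,700 × 0.25 = $498,675
Cloverhill County: $498,675 × 0.0125 = $6,233.4375
Northam CSD: $498,675 × 0.0225 = $11,220.1875
Total tax = $17,453.625
Effective rate = $17,453.625 ÷ $1,994,700 = 0.875% of market value

0.875%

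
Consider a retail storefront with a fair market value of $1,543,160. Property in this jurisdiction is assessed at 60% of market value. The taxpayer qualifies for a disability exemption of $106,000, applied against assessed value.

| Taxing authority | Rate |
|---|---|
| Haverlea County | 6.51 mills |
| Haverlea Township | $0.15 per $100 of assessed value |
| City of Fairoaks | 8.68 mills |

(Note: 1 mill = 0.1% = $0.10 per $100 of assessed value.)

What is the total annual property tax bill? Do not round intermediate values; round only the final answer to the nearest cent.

$13,684.06

Assessed value = $1,543,160 × 0.6 = $925,896
Taxable value = $925,896 − $106,000 = $819,896
Haverlea County: $819,896 × 0.00651 = $5,337.52296
Haverlea Township: $819,896 × 0.0015 = $1,229.844
City of Fairoaks: $819,896 × 0.00868 = $7,116.69728
Total = $13,684.06424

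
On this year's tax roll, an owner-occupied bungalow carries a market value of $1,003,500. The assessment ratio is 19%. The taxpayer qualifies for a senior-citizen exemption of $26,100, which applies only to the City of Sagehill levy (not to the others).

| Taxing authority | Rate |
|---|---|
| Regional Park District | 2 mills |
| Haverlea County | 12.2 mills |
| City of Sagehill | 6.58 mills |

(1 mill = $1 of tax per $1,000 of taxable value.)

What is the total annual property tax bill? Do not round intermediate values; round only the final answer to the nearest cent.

$3,790.28

Assessed value = $1,003,500 × 0.19 = $190,665
Regional Park District: $190,665 × 0.002 = $381.33
Haverlea County: $190,665 × 0.0122 = $2,326.113
City of Sagehill: ($190,665 − $26,100) × 0.00658 = $164,565 × 0.00658 = $1,082.8377
Total = $3,790.2807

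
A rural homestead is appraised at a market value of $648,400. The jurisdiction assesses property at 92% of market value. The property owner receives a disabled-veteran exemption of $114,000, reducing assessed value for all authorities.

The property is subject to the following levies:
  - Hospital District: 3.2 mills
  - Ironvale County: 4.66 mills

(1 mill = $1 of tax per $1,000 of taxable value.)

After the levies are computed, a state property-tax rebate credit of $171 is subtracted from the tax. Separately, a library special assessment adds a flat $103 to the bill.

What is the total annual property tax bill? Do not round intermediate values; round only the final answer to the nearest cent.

Assessed value = $648,400 × 0.92 = $596,528
Taxable value = $596,528 − $114,000 = $482,528
Hospital District: $482,528 × 0.0032 = $1,544.0896
Ironvale County: $482,528 × 0.00466 = $2,248.58048
Levies subtotal = $3,792.67008
After credit = $3,792.67008 − $171 = $3,621.67008
Total = $3,621.67008 + $103 = $3,724.67008

$3,724.67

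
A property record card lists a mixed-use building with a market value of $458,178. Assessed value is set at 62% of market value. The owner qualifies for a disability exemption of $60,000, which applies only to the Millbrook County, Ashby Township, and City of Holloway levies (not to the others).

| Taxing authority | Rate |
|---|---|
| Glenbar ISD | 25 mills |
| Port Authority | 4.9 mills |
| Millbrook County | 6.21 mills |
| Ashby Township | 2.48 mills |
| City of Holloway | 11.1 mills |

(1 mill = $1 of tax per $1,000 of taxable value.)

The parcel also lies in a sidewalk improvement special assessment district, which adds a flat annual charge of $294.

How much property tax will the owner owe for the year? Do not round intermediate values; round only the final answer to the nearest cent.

$13,222.06

Assessed value = $458,178 × 0.62 = $284,070.36
Glenbar ISD: $284,070.36 × 0.025 = $7,101.759
Port Authority: $284,070.36 × 0.0049 = $1,391.944764
Millbrook County: ($284,070.36 − $60,000) × 0.00621 = $224,070.36 × 0.00621 = $1,391.4769356
Ashby Township: ($284,070.36 − $60,000) × 0.00248 = $224,070.36 × 0.00248 = $555.6944928
City of Holloway: ($284,070.36 − $60,000) × 0.0111 = $224,070.36 × 0.0111 = $2,487.180996
Levies subtotal = $12,928.0561884
Total = $12,928.0561884 + $294 = $13,222.0561884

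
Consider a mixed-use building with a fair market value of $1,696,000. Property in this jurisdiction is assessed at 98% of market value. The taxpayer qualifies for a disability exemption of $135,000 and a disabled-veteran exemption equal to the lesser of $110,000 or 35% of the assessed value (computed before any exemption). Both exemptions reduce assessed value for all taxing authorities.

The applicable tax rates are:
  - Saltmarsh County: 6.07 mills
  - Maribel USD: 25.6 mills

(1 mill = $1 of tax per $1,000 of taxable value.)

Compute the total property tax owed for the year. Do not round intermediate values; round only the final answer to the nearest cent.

$44,878.92

Assessed value = $1,696,000 × 0.98 = $1,662,080
Disabled-veteran exemption = min($110,000, 35% × $1,662,080) = min($110,000, $581,728) = $110,000 (dollar cap binds)
Taxable value = $1,662,080 − $135,000 − $110,000 = $1,417,080
Saltmarsh County: $1,417,080 × 0.00607 = $8,601.6756
Maribel USD: $1,417,080 × 0.0256 = $36,277.248
Total = $44,878.9236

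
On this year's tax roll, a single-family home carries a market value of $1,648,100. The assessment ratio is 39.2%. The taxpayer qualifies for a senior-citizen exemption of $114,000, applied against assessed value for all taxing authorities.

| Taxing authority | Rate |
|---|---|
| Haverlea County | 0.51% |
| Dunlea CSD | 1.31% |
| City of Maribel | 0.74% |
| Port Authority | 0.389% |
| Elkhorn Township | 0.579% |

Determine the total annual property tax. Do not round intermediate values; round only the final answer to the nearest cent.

$18,770.91

Assessed value = $1,648,100 × 0.392 = $646,055.2
Taxable value = $646,055.2 − $114,000 = $532,055.2
Haverlea County: $532,055.2 × 0.0051 = $2,713.48152
Dunlea CSD: $532,055.2 × 0.0131 = $6,969.92312
City of Maribel: $532,055.2 × 0.0074 = $3,937.20848
Port Authority: $532,055.2 × 0.00389 = $2,069.694728
Elkhorn Township: $532,055.2 × 0.00579 = $3,080.599608
Total = $2,713.48152 + $6,969.92312 + $3,937.20848 + $2,069.694728 + $3,080.599608 = $18,770.907456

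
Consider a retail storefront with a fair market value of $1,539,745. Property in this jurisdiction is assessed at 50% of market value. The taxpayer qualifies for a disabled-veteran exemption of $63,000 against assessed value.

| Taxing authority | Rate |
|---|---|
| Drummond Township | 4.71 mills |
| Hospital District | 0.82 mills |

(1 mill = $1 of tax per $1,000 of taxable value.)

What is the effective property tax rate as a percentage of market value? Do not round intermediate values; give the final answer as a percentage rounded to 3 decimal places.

Assessed value = $1,539,745 × 0.5 = $769,872.5
Taxable value = $769,872.5 − $63,000 = $706,872.5
Drummond Township: $706,872.5 × 0.00471 = $3,329.369475
Hospital District: $706,872.5 × 0.00082 = $579.63545
Total tax = $3,909.004925
Effective rate = $3,909.004925 ÷ $1,539,745 = 0.254% of market value

0.254%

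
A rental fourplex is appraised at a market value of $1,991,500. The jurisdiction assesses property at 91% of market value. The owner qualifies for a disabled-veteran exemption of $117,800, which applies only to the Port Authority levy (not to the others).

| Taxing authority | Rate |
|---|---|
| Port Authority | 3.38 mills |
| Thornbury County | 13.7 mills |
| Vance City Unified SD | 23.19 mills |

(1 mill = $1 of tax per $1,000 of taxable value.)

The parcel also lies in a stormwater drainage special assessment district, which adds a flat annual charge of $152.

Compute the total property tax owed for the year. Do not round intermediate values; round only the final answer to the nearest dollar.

Assessed value = $1,991,500 × 0.91 = $1,812,265
Port Authority: ($1,812,265 − $117,800) × 0.00338 = $1,694,465 × 0.00338 = $5,727.2917
Thornbury County: $1,812,265 × 0.0137 = $24,828.0305
Vance City Unified SD: $1,812,265 × 0.02319 = $42,026.42535
Levies subtotal = $72,581.74755
Total = $72,581.74755 + $152 = $72,733.74755

$72,734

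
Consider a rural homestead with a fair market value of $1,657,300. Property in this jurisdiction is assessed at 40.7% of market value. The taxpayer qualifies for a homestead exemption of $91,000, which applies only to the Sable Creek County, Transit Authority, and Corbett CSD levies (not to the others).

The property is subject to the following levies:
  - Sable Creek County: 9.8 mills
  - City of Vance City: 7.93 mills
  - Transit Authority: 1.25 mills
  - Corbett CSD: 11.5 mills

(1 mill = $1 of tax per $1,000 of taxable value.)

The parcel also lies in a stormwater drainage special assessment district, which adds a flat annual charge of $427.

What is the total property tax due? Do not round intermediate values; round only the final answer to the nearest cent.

$18,934.35

Assessed value = $1,657,300 × 0.407 = $674,521.1
Sable Creek County: ($674,521.1 − $91,000) × 0.0098 = $583,521.1 × 0.0098 = $5,718.50678
City of Vance City: $674,521.1 × 0.00793 = $5,348.952323
Transit Authority: ($674,521.1 − $91,000) × 0.00125 = $583,521.1 × 0.00125 = $729.401375
Corbett CSD: ($674,521.1 − $91,000) × 0.0115 = $583,521.1 × 0.0115 = $6,710.49265
Levies subtotal = $18,507.353128
Total = $18,507.353128 + $427 = $18,934.353128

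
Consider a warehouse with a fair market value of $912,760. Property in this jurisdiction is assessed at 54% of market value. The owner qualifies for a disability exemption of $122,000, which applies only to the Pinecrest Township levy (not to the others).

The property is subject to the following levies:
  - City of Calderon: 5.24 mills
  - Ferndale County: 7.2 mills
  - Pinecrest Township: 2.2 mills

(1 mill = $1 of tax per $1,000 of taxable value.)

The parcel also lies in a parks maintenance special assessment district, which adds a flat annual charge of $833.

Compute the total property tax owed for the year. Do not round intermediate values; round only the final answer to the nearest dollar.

$7,781

Assessed value = $912,760 × 0.54 = $492,890.4
City of Calderon: $492,890.4 × 0.00524 = $2,582.745696
Ferndale County: $492,890.4 × 0.0072 = $3,548.81088
Pinecrest Township: ($492,890.4 − $122,000) × 0.0022 = $370,890.4 × 0.0022 = $815.95888
Levies subtotal = $6,947.515456
Total = $6,947.515456 + $833 = $7,780.515456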